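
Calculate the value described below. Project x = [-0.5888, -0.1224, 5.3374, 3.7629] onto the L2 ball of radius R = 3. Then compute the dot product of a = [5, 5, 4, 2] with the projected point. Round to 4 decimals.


Step 1: Compute ||x|| (intermediates to 6 decimals).
||x|| = sqrt((-0.5888)^2 + (-0.1224)^2 + 5.3374^2 + 3.7629^2) = 6.558119
Step 2: Project.
Since ||x|| > R, scale = R/||x|| = 3/6.558119 = 0.457448, proj(x) = scale * x
proj(x) = [-0.269345, -0.055992, 2.441583, 1.721331]
Step 3: Dot product.
a^T * proj(x) = 5*(-0.269345) + 5*(-0.055992) + 4*2.441583 + 2*1.721331 = 11.5823


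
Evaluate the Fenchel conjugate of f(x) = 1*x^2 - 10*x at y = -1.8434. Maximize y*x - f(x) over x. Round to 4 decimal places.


f*(y) = sup_x {y*x - a*x^2 - b*x} = sup_x {(y-b)*x - a*x^2}
FOC: (y - b) - 2a*x = 0 => x* = (y - b)/(2a)
x* = (-1.8434 + 10)/(2*1) = 4.0783
f*(-1.8434) = (y-b)^2/(4a) = (-1.8434 + 10)^2/(4*1)
= 66.5301/4 = 16.6325


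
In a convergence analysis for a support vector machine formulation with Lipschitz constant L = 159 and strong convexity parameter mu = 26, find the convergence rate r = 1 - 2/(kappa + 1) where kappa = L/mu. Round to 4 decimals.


Step 1: Compute the condition number.
kappa = L/mu = 159/26 = 6.1154
Step 2: Compute the convergence rate.
r = 1 - 2/(kappa + 1) = 1 - 2*mu/(L + mu) = (L - mu)/(L + mu) = 133/185 = 0.7189


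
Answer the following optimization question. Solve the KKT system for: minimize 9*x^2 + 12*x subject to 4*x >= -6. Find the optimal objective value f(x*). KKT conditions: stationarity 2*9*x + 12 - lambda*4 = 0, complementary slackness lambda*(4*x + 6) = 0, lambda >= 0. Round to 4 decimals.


Step 1: Try lambda = 0 (constraint inactive).
Stationarity: 2*9*x + 12 = 0
x* = -12/(2*9) = -2/3 = -0.6667 (rounded; the exact value -2/3 is used below)
Check constraint: 4*-0.6667 = -2.6668 >= -6 -- satisfied.
Step 2: Compute optimal value.
f(x*) = 9*(-2/3)^2 + 12*(-2/3) = -4.0


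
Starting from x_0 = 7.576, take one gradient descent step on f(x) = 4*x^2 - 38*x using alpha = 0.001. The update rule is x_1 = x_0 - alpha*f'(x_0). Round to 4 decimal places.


We compute the gradient at x_0 and apply the update.
f'(x) = 8*x - 38
f'(7.576) = 8*7.576 - 38 = 22.608
x_1 = 7.576 - 0.001*22.608 = 7.5534


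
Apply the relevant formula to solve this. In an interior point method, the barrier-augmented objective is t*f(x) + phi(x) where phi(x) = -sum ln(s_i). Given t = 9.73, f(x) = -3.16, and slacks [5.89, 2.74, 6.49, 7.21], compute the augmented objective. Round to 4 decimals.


Step 1: Compute log-barrier.
ln values: [1.7733, 1.008, 1.8703, 1.9755]
phi = -(1.7733 + 1.008 + 1.8703 + 1.9755) = -6.6269
Step 2: Compute augmented objective.
t*f(x) = 9.73*-3.16 = -30.7468
Total = -30.7468 - 6.6269 = -37.3737


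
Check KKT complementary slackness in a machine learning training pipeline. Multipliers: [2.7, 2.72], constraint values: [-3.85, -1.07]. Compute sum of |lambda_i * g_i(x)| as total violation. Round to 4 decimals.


KKT complementary slackness check:
lambda_1 * g_1 = 2.7 * -3.85 = -10.395
lambda_2 * g_2 = 2.72 * -1.07 = -2.9104
Total violation = 10.395 + 2.9104 = 13.3054


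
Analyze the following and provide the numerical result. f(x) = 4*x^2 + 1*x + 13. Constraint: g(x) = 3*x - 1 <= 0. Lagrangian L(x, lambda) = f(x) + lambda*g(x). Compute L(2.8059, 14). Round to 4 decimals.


Step 1: Evaluate f(x).
f(2.8059) = 4*2.8059^2 + 1*2.8059 + 13 = 47.2982
Step 2: Evaluate g(x).
g(2.8059) = 3*2.8059 - 1 = 7.4177
Step 3: Compute Lagrangian.
L = 47.2982 + 14*7.4177 = 151.146


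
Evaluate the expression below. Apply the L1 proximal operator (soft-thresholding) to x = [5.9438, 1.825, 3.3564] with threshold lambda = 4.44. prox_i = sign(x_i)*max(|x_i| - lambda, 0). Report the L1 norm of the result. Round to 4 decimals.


Soft-thresholding with lambda = 4.44:
prox(5.9438) = sign(5.9438)*max(|5.9438| - 4.44, 0) = 1.5038
prox(1.825) = sign(1.825)*max(|1.825| - 4.44, 0) = 0.0
prox(3.3564) = sign(3.3564)*max(|3.3564| - 4.44, 0) = 0.0
prox(x) = [1.5038, 0.0, 0.0]
||prox(x)||_1 = 1.5038 + 0.0 + 0.0 = 1.5038


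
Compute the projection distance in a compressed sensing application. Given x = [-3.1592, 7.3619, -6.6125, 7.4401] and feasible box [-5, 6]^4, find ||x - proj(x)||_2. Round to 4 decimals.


Project each component onto [-5, 6].
clip(-3.1592) = -3.1592, clip(7.3619) = 6.0, clip(-6.6125) = -5.0, clip(7.4401) = 6.0
Projection = [-3.1592, 6.0, -5.0, 6.0]
Squared diffs: [0.0, 1.8548, 2.6002, 2.0739]
Distance = sqrt(6.5289) = 2.5552


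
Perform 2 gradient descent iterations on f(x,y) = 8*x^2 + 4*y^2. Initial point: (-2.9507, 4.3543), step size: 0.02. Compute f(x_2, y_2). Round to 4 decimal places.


Gradient descent on f(x,y) = 8*x^2 + 4*y^2.
Starting point: (-2.9507, 4.3543), alpha = 0.02
Step 1: grad_x = 2*8*-2.9507 = -47.2112, grad_y = 2*4*4.3543 = 34.8344
  x_1 = -2.9507 - 0.02*-47.2112 = -2.0065
  y_1 = 4.3543 - 0.02*34.8344 = 3.6576
Step 2: grad_x = 2*8*-2.0065 = -32.1036, grad_y = 2*4*3.6576 = 29.2609
  x_2 = -2.0065 - 0.02*-32.1036 = -1.3644
  y_2 = 3.6576 - 0.02*29.2609 = 3.0724
f(-1.3644, 3.0724) = 8*(-1.3644)^2 + 4*3.0724^2 = 52.6512


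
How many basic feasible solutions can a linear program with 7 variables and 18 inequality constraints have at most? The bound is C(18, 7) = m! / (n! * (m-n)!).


Each vertex corresponds to some choice of n active constraints out of m, so the number of vertices is at most C(m, n) = m! / (n!(m-n)!).
m = 18, n = 7
Numerator: 18 * 17 * 16 * 15 * 14 * 13 * 12
Denominator: 7! = 5040
C(18, 7) = 31824


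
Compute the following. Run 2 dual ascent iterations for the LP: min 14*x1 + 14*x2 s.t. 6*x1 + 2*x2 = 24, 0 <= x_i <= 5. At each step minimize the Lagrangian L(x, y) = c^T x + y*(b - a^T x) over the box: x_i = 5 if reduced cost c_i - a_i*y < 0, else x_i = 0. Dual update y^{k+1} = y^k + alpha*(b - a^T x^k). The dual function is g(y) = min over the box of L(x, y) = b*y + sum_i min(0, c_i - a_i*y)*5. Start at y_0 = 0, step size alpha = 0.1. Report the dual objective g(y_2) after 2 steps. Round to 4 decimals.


Dual ascent for LP: min 14*x1 + 14*x2, 6*x1 + 2*x2 = 24, 0 <= x_i <= 5
Step 1: y^k = 0.0, reduced costs: (14.0, 14.0)
  x^k = (0.0, 0.0), subgradient = b - a^T x = 24.0
  y^{k+1} = 0.0 + 0.1*24.0 = 2.4
Step 2: y^k = 2.4, reduced costs: (-0.4, 9.2)
  x^k = (5.0, 0.0), subgradient = b - a^T x = -6.0
  y^{k+1} = 2.4 + 0.1*-6.0 = 1.8
Dual objective at y_2 = 1.8: reduced costs (3.2, 10.4), box minimizer x = (0.0, 0.0)
g(y_2) = b*y + (c1 - a1*y)*x1 + (c2 - a2*y)*x2 = 24*1.8 + 3.2*0.0 + 10.4*0.0 = 43.2 + 0.0 + 0.0 = 43.2


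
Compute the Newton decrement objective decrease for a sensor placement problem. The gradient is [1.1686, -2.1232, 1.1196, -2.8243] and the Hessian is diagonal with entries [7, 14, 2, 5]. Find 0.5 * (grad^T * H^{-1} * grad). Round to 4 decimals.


Step 1: H is diagonal, so H^(-1) * g = [0.1669, -0.1517, 0.5598, -0.5649].
Step 2: g^T H^(-1) g = sum_i g_i^2 / H_ii
  = (1.1686)^2/7 + (-2.1232)^2/14 + (1.1196)^2/2 + (-2.8243)^2/5
  = 0.1951 + 0.322 + 0.6268 + 1.5953 = 2.7392
Step 3: Objective decrease = 0.5 * g^T H^(-1) g = 1.3696


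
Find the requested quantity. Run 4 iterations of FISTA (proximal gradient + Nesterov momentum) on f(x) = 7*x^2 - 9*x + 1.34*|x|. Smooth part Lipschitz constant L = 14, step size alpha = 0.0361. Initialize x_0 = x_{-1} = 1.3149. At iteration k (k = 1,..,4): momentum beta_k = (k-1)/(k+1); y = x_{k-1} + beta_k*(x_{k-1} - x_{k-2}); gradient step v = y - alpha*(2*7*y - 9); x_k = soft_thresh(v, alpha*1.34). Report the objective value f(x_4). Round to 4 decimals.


FISTA on f(x) = 7*x^2 - 9*x + 1.34*|x|
L = 14, alpha = 0.0361
Iteration 1: beta = 0.0, y = 1.3149 + 0.0*(1.3149 - 1.3149) = 1.3149
  grad(y) = 9.4086, v = y - alpha*grad = 0.9752
  prox(v) = soft_thresh(0.9752, 0.0484) = 0.9269
Iteration 2: beta = 0.3333, y = 0.9269 + 0.3333*(0.9269 - 1.3149) = 0.7975
  grad(y) = 2.1655, v = y - alpha*grad = 0.7194
  prox(v) = soft_thresh(0.7194, 0.0484) = 0.671
Iteration 3: beta = 0.5, y = 0.671 + 0.5*(0.671 - 0.9269) = 0.543
  grad(y) = -1.3974, v = y - alpha*grad = 0.5935
  prox(v) = soft_thresh(0.5935, 0.0484) = 0.5451
Iteration 4: beta = 0.6, y = 0.5451 + 0.6*(0.5451 - 0.671) = 0.4696
  grad(y) = -2.4257, v = y - alpha*grad = 0.5572
  prox(v) = soft_thresh(0.5572, 0.0484) = 0.5088
f(x_4) = 7*0.5088^2 - 9*0.5088 + 1.34*|0.5088| = -2.0853


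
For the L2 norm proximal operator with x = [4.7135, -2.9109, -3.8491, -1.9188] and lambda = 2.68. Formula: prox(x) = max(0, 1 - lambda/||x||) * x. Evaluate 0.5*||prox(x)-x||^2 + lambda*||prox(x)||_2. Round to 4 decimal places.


Step 1: Compute ||x||.
||x|| = 7.0134
Step 2: Compute scaling factor.
scale = max(0, 1 - 2.68/7.0134) = 0.6179
Step 3: prox(x) = [2.9124, -1.7986, -2.3783, -1.1856]
||prox(x)|| = 4.3334
Step 4: Proximal objective.
0.5*||prox-x||^2 = 3.5912
lambda*||prox|| = 11.6135
Total = 15.2047


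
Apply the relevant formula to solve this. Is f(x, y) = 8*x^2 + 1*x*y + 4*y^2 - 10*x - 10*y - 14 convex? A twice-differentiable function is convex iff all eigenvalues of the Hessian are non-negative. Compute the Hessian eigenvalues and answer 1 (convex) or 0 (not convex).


The Hessian of f(x,y) = 8*x^2 + 1*x*y + 4*y^2 - 10*x - 10*y - 14 is:
H = [[16, 1], [1, 8]]
Trace = 16 + 8 = 24
Determinant = 16*8 - (1)^2 = 127
Discriminant = (24)^2 - 4*127 = 68.0
Eigenvalues: lambda_1 = 7.8769, lambda_2 = 16.1231
The function is convex.

1


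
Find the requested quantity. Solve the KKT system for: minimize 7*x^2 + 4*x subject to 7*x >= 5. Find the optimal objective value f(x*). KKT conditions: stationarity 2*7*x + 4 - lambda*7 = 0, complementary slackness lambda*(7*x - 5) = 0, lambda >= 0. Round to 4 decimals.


Step 1: Try lambda = 0 (constraint inactive).
x_unc = -4/(2*7) = -0.2857
Check: 7*-0.2857 = -1.9999 < 5 -- violated!
Step 2: Constraint must be active: 7*x = 5
x* = 5/7 = 0.7143 (rounded; the exact value 5/7 is used below)
lambda = (2*7*(5/7) + 4)/7 = 2.0
Step 3: Compute optimal value.
f(x*) = 7*(5/7)^2 + 4*(5/7) = 6.4286


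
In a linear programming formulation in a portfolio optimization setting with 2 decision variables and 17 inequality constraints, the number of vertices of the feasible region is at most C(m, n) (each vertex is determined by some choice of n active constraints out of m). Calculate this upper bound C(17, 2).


Each vertex corresponds to some choice of n active constraints out of m, so the number of vertices is at most C(m, n) = m! / (n!(m-n)!).
m = 17, n = 2
Numerator: 17 * 16
Denominator: 2! = 2
C(17, 2) = 136


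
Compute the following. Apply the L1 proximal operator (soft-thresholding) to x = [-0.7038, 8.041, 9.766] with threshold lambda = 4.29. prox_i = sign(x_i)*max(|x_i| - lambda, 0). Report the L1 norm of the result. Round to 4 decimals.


Soft-thresholding with lambda = 4.29:
prox(-0.7038) = sign(-0.7038)*max(|-0.7038| - 4.29, 0) = 0.0
prox(8.041) = sign(8.041)*max(|8.041| - 4.29, 0) = 3.751
prox(9.766) = sign(9.766)*max(|9.766| - 4.29, 0) = 5.476
prox(x) = [0.0, 3.751, 5.476]
||prox(x)||_1 = 0.0 + 3.751 + 5.476 = 9.227


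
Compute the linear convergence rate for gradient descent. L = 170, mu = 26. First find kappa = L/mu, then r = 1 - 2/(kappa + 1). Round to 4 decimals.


Step 1: Compute the condition number.
kappa = L/mu = 170/26 = 6.5385
Step 2: Compute the convergence rate.
r = 1 - 2/(kappa + 1) = 1 - 2*mu/(L + mu) = (L - mu)/(L + mu) = 144/196 = 0.7347


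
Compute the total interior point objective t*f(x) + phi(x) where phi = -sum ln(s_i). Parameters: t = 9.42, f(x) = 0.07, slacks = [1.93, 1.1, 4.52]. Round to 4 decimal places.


Step 1: Compute log-barrier.
ln values: [0.6575, 0.0953, 1.5085]
phi = -(0.6575 + 0.0953 + 1.5085) = -2.2613
Step 2: Compute augmented objective.
t*f(x) = 9.42*0.07 = 0.6594
Total = 0.6594 - 2.2613 = -1.6019


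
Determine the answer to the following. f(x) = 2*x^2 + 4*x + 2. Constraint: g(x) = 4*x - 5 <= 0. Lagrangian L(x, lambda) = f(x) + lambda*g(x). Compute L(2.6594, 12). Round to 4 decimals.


Step 1: Evaluate f(x).
f(2.6594) = 2*2.6594^2 + 4*2.6594 + 2 = 26.7824
Step 2: Evaluate g(x).
g(2.6594) = 4*2.6594 - 5 = 5.6376
Step 3: Compute Lagrangian.
L = 26.7824 + 12*5.6376 = 94.4336


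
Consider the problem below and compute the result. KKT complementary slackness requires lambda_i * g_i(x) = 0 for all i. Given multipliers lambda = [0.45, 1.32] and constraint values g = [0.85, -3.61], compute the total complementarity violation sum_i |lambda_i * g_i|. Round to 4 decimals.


KKT complementary slackness check:
lambda_1 * g_1 = 0.45 * 0.85 = 0.3825
lambda_2 * g_2 = 1.32 * -3.61 = -4.7652
Total violation = 0.3825 + 4.7652 = 5.1477


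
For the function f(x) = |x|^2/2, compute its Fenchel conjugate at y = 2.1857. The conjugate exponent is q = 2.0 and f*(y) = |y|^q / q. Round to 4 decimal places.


The conjugate exponent q satisfies 1/p + 1/q = 1.
p = 2, so q = 2/(2 - 1) = 2.0
|y|^q = 2.1857^2.0 = 4.7773
f*(2.1857) = 4.7773 / 2.0 = 2.3886


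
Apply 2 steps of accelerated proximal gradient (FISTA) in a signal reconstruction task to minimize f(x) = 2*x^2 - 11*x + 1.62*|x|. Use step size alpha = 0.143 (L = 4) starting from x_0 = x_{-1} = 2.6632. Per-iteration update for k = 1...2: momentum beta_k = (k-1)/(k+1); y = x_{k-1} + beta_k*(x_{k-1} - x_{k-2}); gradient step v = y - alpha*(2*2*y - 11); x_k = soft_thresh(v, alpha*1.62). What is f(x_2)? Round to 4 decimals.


FISTA on f(x) = 2*x^2 - 11*x + 1.62*|x|
L = 4, alpha = 0.143
Iteration 1: beta = 0.0, y = 2.6632 + 0.0*(2.6632 - 2.6632) = 2.6632
  grad(y) = -0.3472, v = y - alpha*grad = 2.7128
  prox(v) = soft_thresh(2.7128, 0.2317) = 2.4812
Iteration 2: beta = 0.3333, y = 2.4812 + 0.3333*(2.4812 - 2.6632) = 2.4205
  grad(y) = -1.3179, v = y - alpha*grad = 2.609
  prox(v) = soft_thresh(2.609, 0.2317) = 2.3773
f(x_2) = 2*2.3773^2 - 11*2.3773 + 1.62*|2.3773| = -10.996


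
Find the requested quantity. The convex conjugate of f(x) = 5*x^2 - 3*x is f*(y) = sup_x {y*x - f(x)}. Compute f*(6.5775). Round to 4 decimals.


f*(y) = sup_x {y*x - a*x^2 - b*x} = sup_x {(y-b)*x - a*x^2}
FOC: (y - b) - 2a*x = 0 => x* = (y - b)/(2a)
x* = (6.5775 + 3)/(2*5) = 0.9578
f*(6.5775) = (y-b)^2/(4a) = (6.5775 + 3)^2/(4*5)
= 91.7285/20 = 4.5864


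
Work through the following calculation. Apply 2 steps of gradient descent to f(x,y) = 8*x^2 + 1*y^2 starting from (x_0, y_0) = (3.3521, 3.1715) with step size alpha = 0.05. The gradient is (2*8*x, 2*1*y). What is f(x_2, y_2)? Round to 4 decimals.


Gradient descent on f(x,y) = 8*x^2 + 1*y^2.
Starting point: (3.3521, 3.1715), alpha = 0.05
Step 1: grad_x = 2*8*3.3521 = 53.6336, grad_y = 2*1*3.1715 = 6.343
  x_1 = 3.3521 - 0.05*53.6336 = 0.6704
  y_1 = 3.1715 - 0.05*6.343 = 2.8544
Step 2: grad_x = 2*8*0.6704 = 10.7267, grad_y = 2*1*2.8544 = 5.7087
  x_2 = 0.6704 - 0.05*10.7267 = 0.1341
  y_2 = 2.8544 - 0.05*5.7087 = 2.5689
f(0.1341, 2.5689) = 8*0.1341^2 + 1*2.5689^2 = 6.7432


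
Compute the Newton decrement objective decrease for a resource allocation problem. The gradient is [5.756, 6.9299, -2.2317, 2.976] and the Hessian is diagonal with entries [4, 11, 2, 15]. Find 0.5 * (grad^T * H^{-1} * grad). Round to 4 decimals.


Step 1: H is diagonal, so H^(-1) * g = [1.439, 0.63, -1.1159, 0.1984].
Step 2: g^T H^(-1) g = sum_i g_i^2 / H_ii
  = (5.756)^2/4 + (6.9299)^2/11 + (-2.2317)^2/2 + (2.976)^2/15
  = 8.2829 + 4.3658 + 2.4902 + 0.5904 = 15.7293
Step 3: Objective decrease = 0.5 * g^T H^(-1) g = 7.8647


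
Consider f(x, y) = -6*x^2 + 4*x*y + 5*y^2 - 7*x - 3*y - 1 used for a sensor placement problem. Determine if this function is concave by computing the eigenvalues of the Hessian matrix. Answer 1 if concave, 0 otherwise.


The Hessian of f(x,y) = -6*x^2 + 4*x*y + 5*y^2 - 7*x - 3*y - 1 is:
H = [[-12, 4], [4, 10]]
Trace = -12 + 10 = -2
Determinant = -12*10 - (4)^2 = -136
Discriminant = (-2)^2 - 4*-136 = 548.0
Eigenvalues: lambda_1 = -12.7047, lambda_2 = 10.7047
The function is not concave.

0


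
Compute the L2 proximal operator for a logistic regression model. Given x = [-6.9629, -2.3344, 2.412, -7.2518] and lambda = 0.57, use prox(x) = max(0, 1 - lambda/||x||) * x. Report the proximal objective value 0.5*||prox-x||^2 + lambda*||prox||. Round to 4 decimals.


Step 1: Compute ||x||.
||x|| = 10.599
Step 2: Compute scaling factor.
scale = max(0, 1 - 0.57/10.599) = 0.9462
Step 3: prox(x) = [-6.5884, -2.2089, 2.2823, -6.8618]
||prox(x)|| = 10.029
Step 4: Proximal objective.
0.5*||prox-x||^2 = 0.1625
lambda*||prox|| = 5.7165
Total = 5.879


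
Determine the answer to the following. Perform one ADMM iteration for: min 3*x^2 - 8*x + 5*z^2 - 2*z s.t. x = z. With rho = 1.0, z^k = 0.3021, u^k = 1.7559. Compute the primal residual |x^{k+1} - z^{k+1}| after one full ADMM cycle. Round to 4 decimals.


ADMM iteration with rho = 1.0, z^k = 0.3021, u^k = 1.7559
Step 1: x-update.
Minimize 3*x^2 - 8*x + (1.0/2)*(x - 0.3021 + 1.7559)^2
FOC: (2*3 + 1.0)*x = 8 + 1.0*(0.3021 - 1.7559)
x^{k+1} = 0.9352
Step 2: z-update.
Minimize 5*z^2 - 2*z + (1.0/2)*(0.9352 - z + 1.7559)^2
FOC: (2*5 + 1.0)*z = 2 + 1.0*(0.9352 + 1.7559)
z^{k+1} = 0.4265
Step 3: u-update.
u^{k+1} = 1.7559 + 0.9352 - 0.4265 = 2.2646
Step 4: Primal residual = |0.9352 - 0.4265| = 0.5087


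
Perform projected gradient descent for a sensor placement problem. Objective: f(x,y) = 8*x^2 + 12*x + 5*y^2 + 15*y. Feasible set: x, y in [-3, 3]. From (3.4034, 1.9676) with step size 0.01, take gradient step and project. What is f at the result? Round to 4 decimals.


Step 1: Compute gradient at (3.4034, 1.9676).
grad_x = 2*8*3.4034 + 12 = 66.4544
grad_y = 2*5*1.9676 + 15 = 34.676
Step 2: Gradient step.
x_raw = 3.4034 - 0.01*66.4544 = 2.7389
y_raw = 1.9676 - 0.01*34.676 = 1.6208
Step 3: Project onto [-3, 3].
x_proj = clip(2.7389) = 2.7389
y_proj = clip(1.6208) = 1.6208
Step 4: Evaluate f.
f(2.7389, 1.6208) = 130.3251


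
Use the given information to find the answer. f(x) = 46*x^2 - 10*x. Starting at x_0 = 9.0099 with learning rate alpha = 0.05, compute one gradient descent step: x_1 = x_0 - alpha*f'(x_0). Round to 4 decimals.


We compute the gradient at x_0 and apply the update.
f'(x) = 92*x - 10
f'(9.0099) = 92*9.0099 - 10 = 818.9108
x_1 = 9.0099 - 0.05*818.9108 = -31.9356


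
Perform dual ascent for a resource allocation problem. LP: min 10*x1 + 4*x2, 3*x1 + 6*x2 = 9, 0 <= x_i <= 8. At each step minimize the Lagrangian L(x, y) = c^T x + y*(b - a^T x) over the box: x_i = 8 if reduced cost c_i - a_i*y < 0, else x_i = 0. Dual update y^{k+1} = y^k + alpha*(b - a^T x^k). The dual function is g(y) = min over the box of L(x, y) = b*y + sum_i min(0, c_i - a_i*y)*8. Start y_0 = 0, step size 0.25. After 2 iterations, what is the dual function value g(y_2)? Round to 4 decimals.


Dual ascent for LP: min 10*x1 + 4*x2, 3*x1 + 6*x2 = 9, 0 <= x_i <= 8
Step 1: y^k = 0.0, reduced costs: (10.0, 4.0)
  x^k = (0.0, 0.0), subgradient = b - a^T x = 9.0
  y^{k+1} = 0.0 + 0.25*9.0 = 2.25
Step 2: y^k = 2.25, reduced costs: (3.25, -9.5)
  x^k = (0.0, 8.0), subgradient = b - a^T x = -39.0
  y^{k+1} = 2.25 + 0.25*-39.0 = -7.5
Dual objective at y_2 = -7.5: reduced costs (32.5, 49.0), box minimizer x = (0.0, 0.0)
g(y_2) = b*y + (c1 - a1*y)*x1 + (c2 - a2*y)*x2 = 9*(-7.5) + 32.5*0.0 + 49.0*0.0 = -67.5 + 0.0 + 0.0 = -67.5


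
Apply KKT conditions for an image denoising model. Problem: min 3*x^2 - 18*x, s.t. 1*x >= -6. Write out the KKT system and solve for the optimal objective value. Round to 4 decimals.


Step 1: Try lambda = 0 (constraint inactive).
Stationarity: 2*3*x - 18 = 0
x* = 18/(2*3) = 3.0
Check constraint: 1*3.0 = 3.0 >= -6 -- satisfied.
Step 2: Compute optimal value.
f(x*) = 3*3.0^2 - 18*3.0 = -27.0


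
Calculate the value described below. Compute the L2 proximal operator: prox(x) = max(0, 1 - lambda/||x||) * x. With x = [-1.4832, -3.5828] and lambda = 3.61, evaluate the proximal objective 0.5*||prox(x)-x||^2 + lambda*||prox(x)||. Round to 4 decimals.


Step 1: Compute ||x||.
||x|| = 3.8777
Step 2: Compute scaling factor.
scale = max(0, 1 - 3.61/3.8777) = 0.069
Step 3: prox(x) = [-0.1024, -0.2473]
||prox(x)|| = 0.2677
Step 4: Proximal objective.
0.5*||prox-x||^2 = 6.5161
lambda*||prox|| = 0.9664
Total = 7.4823


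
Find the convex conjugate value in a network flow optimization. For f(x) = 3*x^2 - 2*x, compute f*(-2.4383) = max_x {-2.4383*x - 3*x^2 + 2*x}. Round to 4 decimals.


f*(y) = sup_x {y*x - a*x^2 - b*x} = sup_x {(y-b)*x - a*x^2}
FOC: (y - b) - 2a*x = 0 => x* = (y - b)/(2a)
x* = (-2.4383 + 2)/(2*3) = -0.0731
f*(-2.4383) = (y-b)^2/(4a) = (-2.4383 + 2)^2/(4*3)
= 0.1921/12 = 0.016


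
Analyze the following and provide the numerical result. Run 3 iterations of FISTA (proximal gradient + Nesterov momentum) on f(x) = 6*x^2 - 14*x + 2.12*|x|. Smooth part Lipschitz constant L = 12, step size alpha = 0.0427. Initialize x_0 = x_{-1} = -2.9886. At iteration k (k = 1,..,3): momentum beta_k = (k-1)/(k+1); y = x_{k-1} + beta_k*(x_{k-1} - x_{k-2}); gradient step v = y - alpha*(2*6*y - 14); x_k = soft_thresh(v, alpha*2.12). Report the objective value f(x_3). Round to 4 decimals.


FISTA on f(x) = 6*x^2 - 14*x + 2.12*|x|
L = 12, alpha = 0.0427
Iteration 1: beta = 0.0, y = -2.9886 + 0.0*(-2.9886 + 2.9886) = -2.9886
  grad(y) = -49.8632, v = y - alpha*grad = -0.8594
  prox(v) = soft_thresh(-0.8594, 0.0905) = -0.7689
Iteration 2: beta = 0.3333, y = -0.7689 + 0.3333*(-0.7689 + 2.9886) = -0.029
  grad(y) = -14.3483, v = y - alpha*grad = 0.5836
  prox(v) = soft_thresh(0.5836, 0.0905) = 0.4931
Iteration 3: beta = 0.5, y = 0.4931 + 0.5*(0.4931 + 0.7689) = 1.1241
  grad(y) = -0.5103, v = y - alpha*grad = 1.1459
  prox(v) = soft_thresh(1.1459, 0.0905) = 1.0554
f(x_3) = 6*1.0554^2 - 14*1.0554 + 2.12*|1.0554| = -5.8549


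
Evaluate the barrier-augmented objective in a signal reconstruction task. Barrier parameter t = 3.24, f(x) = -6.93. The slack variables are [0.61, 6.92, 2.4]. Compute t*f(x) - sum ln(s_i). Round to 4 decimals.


Step 1: Compute log-barrier.
ln values: [-0.4943, 1.9344, 0.8755]
phi = -(-0.4943 + 1.9344 + 0.8755) = -2.3156
Step 2: Compute augmented objective.
t*f(x) = 3.24*-6.93 = -22.4532
Total = -22.4532 - 2.3156 = -24.7688


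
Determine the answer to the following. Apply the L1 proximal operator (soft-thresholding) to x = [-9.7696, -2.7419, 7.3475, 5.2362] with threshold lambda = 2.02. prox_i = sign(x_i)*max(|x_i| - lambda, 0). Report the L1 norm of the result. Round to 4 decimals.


Soft-thresholding with lambda = 2.02:
prox(-9.7696) = sign(-9.7696)*max(|-9.7696| - 2.02, 0) = -7.7496
prox(-2.7419) = sign(-2.7419)*max(|-2.7419| - 2.02, 0) = -0.7219
prox(7.3475) = sign(7.3475)*max(|7.3475| - 2.02, 0) = 5.3275
prox(5.2362) = sign(5.2362)*max(|5.2362| - 2.02, 0) = 3.2162
prox(x) = [-7.7496, -0.7219, 5.3275, 3.2162]
||prox(x)||_1 = 7.7496 + 0.7219 + 5.3275 + 3.2162 = 17.0152


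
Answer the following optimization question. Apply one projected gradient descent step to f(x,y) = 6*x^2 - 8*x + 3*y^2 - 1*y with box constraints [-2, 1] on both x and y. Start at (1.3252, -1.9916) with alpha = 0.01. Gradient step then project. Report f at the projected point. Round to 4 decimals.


Step 1: Compute gradient at (1.3252, -1.9916).
grad_x = 2*6*1.3252 - 8 = 7.9024
grad_y = 2*3*-1.9916 - 1 = -12.9496
Step 2: Gradient step.
x_raw = 1.3252 - 0.01*7.9024 = 1.2462
y_raw = -1.9916 - 0.01*-12.9496 = -1.8621
Step 3: Project onto [-2, 1].
x_proj = clip(1.2462) = 1.0
y_proj = clip(-1.8621) = -1.8621
Step 4: Evaluate f.
f(1.0, -1.8621) = 10.2644


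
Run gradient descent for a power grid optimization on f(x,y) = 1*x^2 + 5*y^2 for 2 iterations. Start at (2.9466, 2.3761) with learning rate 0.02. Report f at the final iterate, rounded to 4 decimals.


Gradient descent on f(x,y) = 1*x^2 + 5*y^2.
Starting point: (2.9466, 2.3761), alpha = 0.02
Step 1: grad_x = 2*1*2.9466 = 5.8932, grad_y = 2*5*2.3761 = 23.761
  x_1 = 2.9466 - 0.02*5.8932 = 2.8287
  y_1 = 2.3761 - 0.02*23.761 = 1.9009
Step 2: grad_x = 2*1*2.8287 = 5.6575, grad_y = 2*5*1.9009 = 19.0088
  x_2 = 2.8287 - 0.02*5.6575 = 2.7156
  y_2 = 1.9009 - 0.02*19.0088 = 1.5207
f(2.7156, 1.5207) = 1*2.7156^2 + 5*1.5207^2 = 18.9371


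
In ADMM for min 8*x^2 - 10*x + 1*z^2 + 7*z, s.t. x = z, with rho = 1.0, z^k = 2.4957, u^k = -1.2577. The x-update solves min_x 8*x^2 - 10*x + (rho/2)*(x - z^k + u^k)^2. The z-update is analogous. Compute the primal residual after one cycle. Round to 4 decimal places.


ADMM iteration with rho = 1.0, z^k = 2.4957, u^k = -1.2577
Step 1: x-update.
Minimize 8*x^2 - 10*x + (1.0/2)*(x - 2.4957 - 1.2577)^2
FOC: (2*8 + 1.0)*x = 10 + 1.0*(2.4957 + 1.2577)
x^{k+1} = 0.809
Step 2: z-update.
Minimize 1*z^2 + 7*z + (1.0/2)*(0.809 - z - 1.2577)^2
FOC: (2*1 + 1.0)*z = -7 + 1.0*(0.809 - 1.2577)
z^{k+1} = -2.4829
Step 3: u-update.
u^{k+1} = -1.2577 + 0.809 + 2.4829 = 2.0342
Step 4: Primal residual = |0.809 + 2.4829| = 3.2919


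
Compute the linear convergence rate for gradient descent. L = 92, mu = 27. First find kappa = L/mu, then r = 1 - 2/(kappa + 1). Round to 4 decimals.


Step 1: Compute the condition number.
kappa = L/mu = 92/27 = 3.4074
Step 2: Compute the convergence rate.
r = 1 - 2/(kappa + 1) = 1 - 2*mu/(L + mu) = (L - mu)/(L + mu) = 65/119 = 0.5462


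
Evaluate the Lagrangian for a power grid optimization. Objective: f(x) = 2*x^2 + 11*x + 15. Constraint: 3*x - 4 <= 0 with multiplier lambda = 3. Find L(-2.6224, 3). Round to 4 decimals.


Step 1: Evaluate f(x).
f(-2.6224) = 2*(-2.6224)^2 + 11*(-2.6224) + 15 = -0.0924
Step 2: Evaluate g(x).
g(-2.6224) = 3*-2.6224 - 4 = -11.8672
Step 3: Compute Lagrangian.
L = -0.0924 + 3*-11.8672 = -35.694


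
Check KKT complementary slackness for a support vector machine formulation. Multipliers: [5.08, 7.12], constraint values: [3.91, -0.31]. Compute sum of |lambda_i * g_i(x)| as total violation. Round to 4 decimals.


KKT complementary slackness check:
lambda_1 * g_1 = 5.08 * 3.91 = 19.8628
lambda_2 * g_2 = 7.12 * -0.31 = -2.2072
Total violation = 19.8628 + 2.2072 = 22.07


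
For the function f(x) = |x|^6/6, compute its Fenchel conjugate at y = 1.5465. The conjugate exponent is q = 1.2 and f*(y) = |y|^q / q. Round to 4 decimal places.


The conjugate exponent q satisfies 1/p + 1/q = 1.
p = 6, so q = 6/(6 - 1) = 1.2
|y|^q = 1.5465^1.2 = 1.6874
f*(1.5465) = 1.6874 / 1.2 = 1.4062


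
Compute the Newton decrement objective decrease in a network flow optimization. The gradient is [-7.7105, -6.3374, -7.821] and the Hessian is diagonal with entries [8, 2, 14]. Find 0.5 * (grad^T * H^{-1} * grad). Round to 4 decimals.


Step 1: H is diagonal, so H^(-1) * g = [-0.9638, -3.1687, -0.5586].
Step 2: g^T H^(-1) g = sum_i g_i^2 / H_ii
  = (-7.7105)^2/8 + (-6.3374)^2/2 + (-7.821)^2/14
  = 7.4315 + 20.0813 + 4.3691 = 31.8819
Step 3: Objective decrease = 0.5 * g^T H^(-1) g = 15.941


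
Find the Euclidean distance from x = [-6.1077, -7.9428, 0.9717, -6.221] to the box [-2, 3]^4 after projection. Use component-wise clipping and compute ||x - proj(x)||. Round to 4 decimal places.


Project each component onto [-2, 3].
clip(-6.1077) = -2.0, clip(-7.9428) = -2.0, clip(0.9717) = 0.9717, clip(-6.221) = -2.0
Projection = [-2.0, -2.0, 0.9717, -2.0]
Squared diffs: [16.8732, 35.3169, 0.0, 17.8168]
Distance = sqrt(70.0069) = 8.367


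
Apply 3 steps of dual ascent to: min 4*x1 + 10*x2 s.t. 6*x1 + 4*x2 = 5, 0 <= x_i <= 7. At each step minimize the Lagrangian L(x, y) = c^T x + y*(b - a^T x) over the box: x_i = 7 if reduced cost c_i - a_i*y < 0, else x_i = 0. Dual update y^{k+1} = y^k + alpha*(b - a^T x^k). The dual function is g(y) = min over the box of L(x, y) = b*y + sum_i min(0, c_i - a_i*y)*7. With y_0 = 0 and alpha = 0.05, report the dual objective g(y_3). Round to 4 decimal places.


Dual ascent for LP: min 4*x1 + 10*x2, 6*x1 + 4*x2 = 5, 0 <= x_i <= 7
Step 1: y^k = 0.0, reduced costs: (4.0, 10.0)
  x^k = (0.0, 0.0), subgradient = b - a^T x = 5.0
  y^{k+1} = 0.0 + 0.05*5.0 = 0.25
Step 2: y^k = 0.25, reduced costs: (2.5, 9.0)
  x^k = (0.0, 0.0), subgradient = b - a^T x = 5.0
  y^{k+1} = 0.25 + 0.05*5.0 = 0.5
Step 3: y^k = 0.5, reduced costs: (1.0, 8.0)
  x^k = (0.0, 0.0), subgradient = b - a^T x = 5.0
  y^{k+1} = 0.5 + 0.05*5.0 = 0.75
Dual objective at y_3 = 0.75: reduced costs (-0.5, 7.0), box minimizer x = (7.0, 0.0)
g(y_3) = b*y + (c1 - a1*y)*x1 + (c2 - a2*y)*x2 = 5*0.75 + (-0.5)*7.0 + 7.0*0.0 = 3.75 - 3.5 + 0.0 = 0.25


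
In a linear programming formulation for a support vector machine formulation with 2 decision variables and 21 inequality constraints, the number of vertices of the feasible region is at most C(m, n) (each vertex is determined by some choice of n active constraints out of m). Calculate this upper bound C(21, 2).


Each vertex corresponds to some choice of n active constraints out of m, so the number of vertices is at most C(m, n) = m! / (n!(m-n)!).
m = 21, n = 2
Numerator: 21 * 20
Denominator: 2! = 2
C(21, 2) = 210


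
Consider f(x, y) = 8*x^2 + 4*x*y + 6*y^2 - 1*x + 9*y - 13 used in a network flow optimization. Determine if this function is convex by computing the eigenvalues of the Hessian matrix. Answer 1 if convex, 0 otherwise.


The Hessian of f(x,y) = 8*x^2 + 4*x*y + 6*y^2 - 1*x + 9*y - 13 is:
H = [[16, 4], [4, 12]]
Trace = 16 + 12 = 28
Determinant = 16*12 - (4)^2 = 176
Discriminant = (28)^2 - 4*176 = 80.0
Eigenvalues: lambda_1 = 9.5279, lambda_2 = 18.4721
The function is convex.

1


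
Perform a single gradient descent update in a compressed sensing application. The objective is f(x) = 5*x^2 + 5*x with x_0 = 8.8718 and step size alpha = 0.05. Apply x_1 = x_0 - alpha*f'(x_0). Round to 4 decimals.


We compute the gradient at x_0 and apply the update.
f'(x) = 10*x + 5
f'(8.8718) = 10*8.8718 + 5 = 93.718
x_1 = 8.8718 - 0.05*93.718 = 4.1859


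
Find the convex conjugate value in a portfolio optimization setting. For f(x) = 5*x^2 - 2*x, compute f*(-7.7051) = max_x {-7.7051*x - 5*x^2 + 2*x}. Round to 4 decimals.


f*(y) = sup_x {y*x - a*x^2 - b*x} = sup_x {(y-b)*x - a*x^2}
FOC: (y - b) - 2a*x = 0 => x* = (y - b)/(2a)
x* = (-7.7051 + 2)/(2*5) = -0.5705
f*(-7.7051) = (y-b)^2/(4a) = (-7.7051 + 2)^2/(4*5)
= 32.5482/20 = 1.6274


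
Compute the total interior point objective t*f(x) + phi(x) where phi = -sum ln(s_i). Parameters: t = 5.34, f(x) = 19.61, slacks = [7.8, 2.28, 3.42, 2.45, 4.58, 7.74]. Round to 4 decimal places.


Step 1: Compute log-barrier.
ln values: [2.0541, 0.8242, 1.2296, 0.8961, 1.5217, 2.0464]
phi = -(2.0541 + 0.8242 + 1.2296 + 0.8961 + 1.5217 + 2.0464) = -8.5721
Step 2: Compute augmented objective.
t*f(x) = 5.34*19.61 = 104.7174
Total = 104.7174 - 8.5721 = 96.1453


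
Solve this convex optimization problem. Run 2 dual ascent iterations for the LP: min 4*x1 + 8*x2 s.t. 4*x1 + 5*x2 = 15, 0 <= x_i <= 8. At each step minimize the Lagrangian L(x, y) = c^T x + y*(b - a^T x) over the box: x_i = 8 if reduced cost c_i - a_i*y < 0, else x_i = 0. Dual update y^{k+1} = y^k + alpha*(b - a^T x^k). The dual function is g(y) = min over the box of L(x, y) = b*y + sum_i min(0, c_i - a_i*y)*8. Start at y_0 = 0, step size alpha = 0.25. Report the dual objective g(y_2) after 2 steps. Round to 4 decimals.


Dual ascent for LP: min 4*x1 + 8*x2, 4*x1 + 5*x2 = 15, 0 <= x_i <= 8
Step 1: y^k = 0.0, reduced costs: (4.0, 8.0)
  x^k = (0.0, 0.0), subgradient = b - a^T x = 15.0
  y^{k+1} = 0.0 + 0.25*15.0 = 3.75
Step 2: y^k = 3.75, reduced costs: (-11.0, -10.75)
  x^k = (8.0, 8.0), subgradient = b - a^T x = -57.0
  y^{k+1} = 3.75 + 0.25*-57.0 = -10.5
Dual objective at y_2 = -10.5: reduced costs (46.0, 60.5), box minimizer x = (0.0, 0.0)
g(y_2) = b*y + (c1 - a1*y)*x1 + (c2 - a2*y)*x2 = 15*(-10.5) + 46.0*0.0 + 60.5*0.0 = -157.5 + 0.0 + 0.0 = -157.5


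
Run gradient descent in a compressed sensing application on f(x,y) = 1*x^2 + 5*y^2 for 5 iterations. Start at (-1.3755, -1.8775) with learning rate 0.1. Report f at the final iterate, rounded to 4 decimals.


Gradient descent on f(x,y) = 1*x^2 + 5*y^2.
Starting point: (-1.3755, -1.8775), alpha = 0.1
Step 1: grad_x = 2*1*-1.3755 = -2.751, grad_y = 2*5*-1.8775 = -18.775
  x_1 = -1.3755 - 0.1*-2.751 = -1.1004
  y_1 = -1.8775 - 0.1*-18.775 = 0.0
Step 2: grad_x = 2*1*-1.1004 = -2.2008, grad_y = 2*5*0.0 = 0.0
  x_2 = -1.1004 - 0.1*-2.2008 = -0.8803
  y_2 = 0.0 - 0.1*0.0 = 0.0
Step 3: grad_x = 2*1*-0.8803 = -1.7606, grad_y = 2*5*0.0 = 0.0
  x_3 = -0.8803 - 0.1*-1.7606 = -0.7043
  y_3 = 0.0 - 0.1*0.0 = 0.0
Step 4: grad_x = 2*1*-0.7043 = -1.4085, grad_y = 2*5*0.0 = 0.0
  x_4 = -0.7043 - 0.1*-1.4085 = -0.5634
  y_4 = 0.0 - 0.1*0.0 = 0.0
Step 5: grad_x = 2*1*-0.5634 = -1.1268, grad_y = 2*5*0.0 = 0.0
  x_5 = -0.5634 - 0.1*-1.1268 = -0.4507
  y_5 = 0.0 - 0.1*0.0 = 0.0
f(-0.4507, 0.0) = 1*(-0.4507)^2 + 5*0.0^2 = 0.2032


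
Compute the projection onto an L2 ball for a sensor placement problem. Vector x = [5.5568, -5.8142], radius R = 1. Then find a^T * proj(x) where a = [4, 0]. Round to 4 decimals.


Step 1: Compute ||x|| (intermediates to 6 decimals).
||x|| = sqrt(5.5568^2 + (-5.8142)^2) = 8.042571
Step 2: Project.
Since ||x|| > R, scale = R/||x|| = 1/8.042571 = 0.124338, proj(x) = scale * x
proj(x) = [0.690921, -0.722926]
Step 3: Dot product.
a^T * proj(x) = 4*0.690921 + 0*(-0.722926) = 2.7637


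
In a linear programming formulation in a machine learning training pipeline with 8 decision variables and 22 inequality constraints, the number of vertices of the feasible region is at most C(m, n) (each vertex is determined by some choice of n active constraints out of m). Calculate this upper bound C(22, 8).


Each vertex corresponds to some choice of n active constraints out of m, so the number of vertices is at most C(m, n) = m! / (n!(m-n)!).
m = 22, n = 8
Numerator: 22 * 21 * 20 * 19 * 18 * 17 * 16 * 15
Denominator: 8! = 40320
C(22, 8) = 319770


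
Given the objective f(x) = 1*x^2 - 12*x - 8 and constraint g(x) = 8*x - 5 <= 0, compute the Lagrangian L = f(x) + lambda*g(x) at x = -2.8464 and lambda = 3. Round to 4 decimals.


Step 1: Evaluate f(x).
f(-2.8464) = 1*(-2.8464)^2 - 12*(-2.8464) - 8 = 34.2588
Step 2: Evaluate g(x).
g(-2.8464) = 8*-2.8464 - 5 = -27.7712
Step 3: Compute Lagrangian.
L = 34.2588 + 3*-27.7712 = -49.0548


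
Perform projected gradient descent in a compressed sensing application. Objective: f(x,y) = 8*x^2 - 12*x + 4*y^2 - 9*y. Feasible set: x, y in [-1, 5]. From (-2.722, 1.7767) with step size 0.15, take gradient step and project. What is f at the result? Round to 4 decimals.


Step 1: Compute gradient at (-2.722, 1.7767).
grad_x = 2*8*-2.722 - 12 = -55.552
grad_y = 2*4*1.7767 - 9 = 5.2136
Step 2: Gradient step.
x_raw = -2.722 - 0.15*-55.552 = 5.6108
y_raw = 1.7767 - 0.15*5.2136 = 0.9947
Step 3: Project onto [-1, 5].
x_proj = clip(5.6108) = 5.0
y_proj = clip(0.9947) = 0.9947
Step 4: Evaluate f.
f(5.0, 0.9947) = 135.0055


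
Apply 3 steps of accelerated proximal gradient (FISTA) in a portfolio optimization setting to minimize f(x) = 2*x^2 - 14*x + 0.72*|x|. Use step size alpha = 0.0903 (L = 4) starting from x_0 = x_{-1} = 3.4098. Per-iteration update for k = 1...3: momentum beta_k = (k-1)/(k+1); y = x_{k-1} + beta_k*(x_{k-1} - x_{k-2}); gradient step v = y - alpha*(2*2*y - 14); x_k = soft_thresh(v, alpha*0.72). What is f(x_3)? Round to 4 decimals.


FISTA on f(x) = 2*x^2 - 14*x + 0.72*|x|
L = 4, alpha = 0.0903
Iteration 1: beta = 0.0, y = 3.4098 + 0.0*(3.4098 - 3.4098) = 3.4098
  grad(y) = -0.3608, v = y - alpha*grad = 3.4424
  prox(v) = soft_thresh(3.4424, 0.065) = 3.3774
Iteration 2: beta = 0.3333, y = 3.3774 + 0.3333*(3.3774 - 3.4098) = 3.3666
  grad(y) = -0.5338, v = y - alpha*grad = 3.4148
  prox(v) = soft_thresh(3.4148, 0.065) = 3.3497
Iteration 3: beta = 0.5, y = 3.3497 + 0.5*(3.3497 - 3.3774) = 3.3359
  grad(y) = -0.6563, v = y - alpha*grad = 3.3952
  prox(v) = soft_thresh(3.3952, 0.065) = 3.3302
f(x_3) = 2*3.3302^2 - 14*3.3302 + 0.72*|3.3302| = -22.0446


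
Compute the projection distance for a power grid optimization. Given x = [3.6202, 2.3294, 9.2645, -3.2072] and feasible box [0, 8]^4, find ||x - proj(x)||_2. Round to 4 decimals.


Project each component onto [0, 8].
clip(3.6202) = 3.6202, clip(2.3294) = 2.3294, clip(9.2645) = 8.0, clip(-3.2072) = 0.0
Projection = [3.6202, 2.3294, 8.0, 0.0]
Squared diffs: [0.0, 0.0, 1.599, 10.2861]
Distance = sqrt(11.8851) = 3.4475


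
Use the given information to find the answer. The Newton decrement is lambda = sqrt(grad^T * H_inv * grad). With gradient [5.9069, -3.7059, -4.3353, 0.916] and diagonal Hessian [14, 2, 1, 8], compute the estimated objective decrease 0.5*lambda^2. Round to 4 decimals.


Step 1: H is diagonal, so H^(-1) * g = [0.4219, -1.853, -4.3353, 0.1145].
Step 2: g^T H^(-1) g = sum_i g_i^2 / H_ii
  = (5.9069)^2/14 + (-3.7059)^2/2 + (-4.3353)^2/1 + (0.916)^2/8
  = 2.4922 + 6.8668 + 18.7948 + 0.1049 = 28.2588
Step 3: Objective decrease = 0.5 * g^T H^(-1) g = 14.1294


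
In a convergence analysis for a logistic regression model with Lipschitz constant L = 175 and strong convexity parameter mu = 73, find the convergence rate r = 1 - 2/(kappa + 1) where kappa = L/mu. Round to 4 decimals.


Step 1: Compute the condition number.
kappa = L/mu = 175/73 = 2.3973
Step 2: Compute the convergence rate.
r = 1 - 2/(kappa + 1) = 1 - 2*mu/(L + mu) = (L - mu)/(L + mu) = 102/248 = 0.4113


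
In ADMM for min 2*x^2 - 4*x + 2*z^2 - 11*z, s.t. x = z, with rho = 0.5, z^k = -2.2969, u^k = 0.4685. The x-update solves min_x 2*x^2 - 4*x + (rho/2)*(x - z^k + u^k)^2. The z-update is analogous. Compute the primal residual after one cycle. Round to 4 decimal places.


ADMM iteration with rho = 0.5, z^k = -2.2969, u^k = 0.4685
Step 1: x-update.
Minimize 2*x^2 - 4*x + (0.5/2)*(x + 2.2969 + 0.4685)^2
FOC: (2*2 + 0.5)*x = 4 + 0.5*(-2.2969 - 0.4685)
x^{k+1} = 0.5816
Step 2: z-update.
Minimize 2*z^2 - 11*z + (0.5/2)*(0.5816 - z + 0.4685)^2
FOC: (2*2 + 0.5)*z = 11 + 0.5*(0.5816 + 0.4685)
z^{k+1} = 2.5611
Step 3: u-update.
u^{k+1} = 0.4685 + 0.5816 - 2.5611 = -1.511
Step 4: Primal residual = |0.5816 - 2.5611| = 1.9795


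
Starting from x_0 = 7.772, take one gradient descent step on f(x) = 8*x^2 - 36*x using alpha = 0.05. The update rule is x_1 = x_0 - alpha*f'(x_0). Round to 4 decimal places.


We compute the gradient at x_0 and apply the update.
f'(x) = 16*x - 36
f'(7.772) = 16*7.772 - 36 = 88.352
x_1 = 7.772 - 0.05*88.352 = 3.3544


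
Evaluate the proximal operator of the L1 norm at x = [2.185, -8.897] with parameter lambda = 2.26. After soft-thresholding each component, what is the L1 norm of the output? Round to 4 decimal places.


Soft-thresholding with lambda = 2.26:
prox(2.185) = sign(2.185)*max(|2.185| - 2.26, 0) = 0.0
prox(-8.897) = sign(-8.897)*max(|-8.897| - 2.26, 0) = -6.637
prox(x) = [0.0, -6.637]
||prox(x)||_1 = 0.0 + 6.637 = 6.637


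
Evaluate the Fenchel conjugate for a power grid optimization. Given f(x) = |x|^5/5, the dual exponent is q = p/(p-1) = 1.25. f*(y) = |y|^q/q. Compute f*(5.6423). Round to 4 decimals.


The conjugate exponent q satisfies 1/p + 1/q = 1.
p = 5, so q = 5/(5 - 1) = 1.25
|y|^q = 5.6423^1.25 = 8.696
f*(5.6423) = 8.696 / 1.25 = 6.9568


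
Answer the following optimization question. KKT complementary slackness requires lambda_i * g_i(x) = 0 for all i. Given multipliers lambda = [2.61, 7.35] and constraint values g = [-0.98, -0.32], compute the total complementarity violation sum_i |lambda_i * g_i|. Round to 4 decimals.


KKT complementary slackness check:
lambda_1 * g_1 = 2.61 * -0.98 = -2.5578
lambda_2 * g_2 = 7.35 * -0.32 = -2.352
Total violation = 2.5578 + 2.352 = 4.9098


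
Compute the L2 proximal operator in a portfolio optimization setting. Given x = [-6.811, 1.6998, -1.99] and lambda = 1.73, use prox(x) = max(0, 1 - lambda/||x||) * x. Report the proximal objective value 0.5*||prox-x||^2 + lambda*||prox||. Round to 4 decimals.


Step 1: Compute ||x||.
||x|| = 7.2965
Step 2: Compute scaling factor.
scale = max(0, 1 - 1.73/7.2965) = 0.7629
Step 3: prox(x) = [-5.1961, 1.2968, -1.5182]
||prox(x)|| = 5.5665
Step 4: Proximal objective.
0.5*||prox-x||^2 = 1.4965
lambda*||prox|| = 9.63
Total = 11.1265


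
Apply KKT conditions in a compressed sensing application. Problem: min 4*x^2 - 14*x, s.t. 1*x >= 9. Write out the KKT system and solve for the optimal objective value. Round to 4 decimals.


Step 1: Try lambda = 0 (constraint inactive).
x_unc = 14/(2*4) = 1.75
Check: 1*1.75 = 1.75 < 9 -- violated!
Step 2: Constraint must be active: 1*x = 9
x* = 9/1 = 9.0
lambda = (2*4*9.0 - 14)/1 = 58.0
Step 3: Compute optimal value.
f(x*) = 4*9.0^2 - 14*9.0 = 198.0
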